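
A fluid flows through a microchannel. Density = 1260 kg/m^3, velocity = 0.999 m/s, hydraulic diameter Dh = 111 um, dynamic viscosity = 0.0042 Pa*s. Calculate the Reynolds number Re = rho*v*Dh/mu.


Step 1: Convert Dh to meters: Dh = 111e-6 m
Step 2: Re = rho * v * Dh / mu
Re = 1260 * 0.999 * 111e-6 / 0.0042
Re = 33.267


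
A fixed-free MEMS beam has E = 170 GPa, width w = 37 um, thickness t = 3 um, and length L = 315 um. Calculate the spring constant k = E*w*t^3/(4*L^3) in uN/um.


Step 1: Convert E to consistent units (1 GPa = 1000 uN/um^2).
E = 170 GPa = 170000 uN/um^2
Step 2: Compute t^3 = 3^3 = 27
Step 3: Compute L^3 = 315^3 = 31255875
Step 4: k = 170000 * 37 * 27 / (4 * 31255875)
k = 1.3584 uN/um


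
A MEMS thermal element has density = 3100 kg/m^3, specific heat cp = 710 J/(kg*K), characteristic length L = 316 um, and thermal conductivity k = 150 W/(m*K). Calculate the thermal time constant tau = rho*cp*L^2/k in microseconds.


Step 1: Convert L to m: L = 316e-6 m
Step 2: L^2 = (316e-6)^2 = 9.9856e-08 m^2
Step 3: tau = 3100 * 710 * 9.9856e-08 / 150 = 1.4652204e-03 s
Step 4: Convert to microseconds (multiply by 1e6).
tau = 1465.22 us


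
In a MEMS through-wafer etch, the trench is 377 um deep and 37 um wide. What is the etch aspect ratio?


Step 1: AR = depth / width
Step 2: AR = 377 / 37
AR = 10.2


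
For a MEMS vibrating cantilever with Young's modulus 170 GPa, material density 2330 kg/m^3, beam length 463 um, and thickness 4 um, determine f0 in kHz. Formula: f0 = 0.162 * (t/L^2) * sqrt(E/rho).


Step 1: Convert units to SI.
t_SI = 4e-6 m, L_SI = 463e-6 m
Step 2: Calculate sqrt(E/rho).
sqrt(170e9 / 2330) = 8541.74 m/s
Step 3: Compute f0.
f0 = 0.162 * 4e-6 / (463e-6)^2 * 8541.74 = 25820.2 Hz = 25.82 kHz


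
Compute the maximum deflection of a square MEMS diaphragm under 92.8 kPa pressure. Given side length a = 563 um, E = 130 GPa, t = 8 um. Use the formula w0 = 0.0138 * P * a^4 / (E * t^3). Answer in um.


Step 1: Convert pressure to compatible units (E is in GPa, so P in GPa).
P = 92.8 kPa = 92.8e-6 GPa
Step 2: Compute numerator: 0.0138 * P * a^4.
a^4 = 563^4 = 100469346961
numerator = 0.0138 * 92.8e-6 * 100469346961 = 1.286651e+05
Step 3: Compute denominator: E * t^3 = 130 * 8^3 = 66560
Step 4: w0 = numerator / denominator = 1.286651e+05 / 66560 = 1.9331 um


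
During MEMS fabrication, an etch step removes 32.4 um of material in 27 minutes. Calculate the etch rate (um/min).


Step 1: Etch rate = depth / time
Step 2: rate = 32.4 / 27
rate = 1.2 um/min


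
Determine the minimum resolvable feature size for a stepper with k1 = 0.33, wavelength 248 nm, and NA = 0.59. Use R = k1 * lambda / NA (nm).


Step 1: Identify values: k1 = 0.33, lambda = 248 nm, NA = 0.59
Step 2: R = k1 * lambda / NA
R = 0.33 * 248 / 0.59
R = 138.7 nm


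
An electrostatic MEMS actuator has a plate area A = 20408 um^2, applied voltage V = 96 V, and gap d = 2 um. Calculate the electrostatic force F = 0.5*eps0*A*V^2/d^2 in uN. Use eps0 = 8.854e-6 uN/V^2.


Step 1: Identify parameters.
eps0 = 8.854e-6 uN/V^2, A = 20408 um^2, V = 96 V, d = 2 um
Step 2: Compute V^2 = 96^2 = 9216
Step 3: Compute d^2 = 2^2 = 4
Step 4: F = 0.5 * 8.854e-6 * 20408 * 9216 / 4
F = 208.158 uN


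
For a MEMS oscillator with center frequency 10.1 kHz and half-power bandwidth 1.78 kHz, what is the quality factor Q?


Step 1: Q = f0 / bandwidth
Step 2: Q = 10.1 / 1.78
Q = 5.7


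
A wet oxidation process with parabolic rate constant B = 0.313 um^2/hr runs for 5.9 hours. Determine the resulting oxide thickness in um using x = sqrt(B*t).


Step 1: Compute B*t = 0.313 * 5.9 = 1.8467
Step 2: x = sqrt(1.8467)
x = 1.359 um


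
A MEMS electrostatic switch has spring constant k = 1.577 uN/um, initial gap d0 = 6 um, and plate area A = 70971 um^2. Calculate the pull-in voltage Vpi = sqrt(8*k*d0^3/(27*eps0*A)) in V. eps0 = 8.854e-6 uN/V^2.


Step 1: Compute numerator: 8 * k * d0^3 = 8 * 1.577 * 6^3 = 2725.056
Step 2: Compute denominator: 27 * eps0 * A = 27 * 8.854e-6 * 70971 = 16.966185
Step 3: Vpi = sqrt(2725.056 / 16.966185)
Vpi = 12.67 V


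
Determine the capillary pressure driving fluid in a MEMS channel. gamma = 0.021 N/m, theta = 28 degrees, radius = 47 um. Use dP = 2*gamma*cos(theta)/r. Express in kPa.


Step 1: cos(28 deg) = 0.8829
Step 2: Convert r to m: r = 47e-6 m
Step 3: dP = 2 * 0.021 * 0.8829 / 47e-6 = 789.0 Pa
Step 4: Convert Pa to kPa (divide by 1000).
dP = 0.79 kPa


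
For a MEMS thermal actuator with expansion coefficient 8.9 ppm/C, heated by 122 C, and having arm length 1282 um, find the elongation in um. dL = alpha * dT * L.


Step 1: Convert CTE: alpha = 8.9 ppm/C = 8.9e-6 /C
Step 2: dL = 8.9e-6 * 122 * 1282
dL = 1.392 um


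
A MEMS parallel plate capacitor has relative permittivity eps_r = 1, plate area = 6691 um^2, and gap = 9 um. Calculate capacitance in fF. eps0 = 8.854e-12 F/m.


Step 1: Convert area to m^2: A = 6691e-12 m^2
Step 2: Convert gap to m: d = 9e-6 m
Step 3: C = eps0 * eps_r * A / d
C = 8.854e-12 * 1 * 6691e-12 / 9e-6
Step 4: Convert to fF (multiply by 1e15).
C = 6.58 fF


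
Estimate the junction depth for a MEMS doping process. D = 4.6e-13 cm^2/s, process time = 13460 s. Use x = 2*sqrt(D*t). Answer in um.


Step 1: Compute D*t = 4.6e-13 * 13460 = 6.1916e-09 cm^2
Step 2: sqrt(D*t) = 7.86867e-05 cm
Step 3: x = 2 * 7.86867e-05 cm = 1.573734e-04 cm
Step 4: Convert to um (1 cm = 1e4 um): x = 1.574 um


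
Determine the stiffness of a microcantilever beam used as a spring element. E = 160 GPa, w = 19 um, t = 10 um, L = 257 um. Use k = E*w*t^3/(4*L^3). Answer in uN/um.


Step 1: Convert E to consistent units (1 GPa = 1000 uN/um^2).
E = 160 GPa = 160000 uN/um^2
Step 2: Compute t^3 = 10^3 = 1000
Step 3: Compute L^3 = 257^3 = 16974593
Step 4: k = 160000 * 19 * 1000 / (4 * 16974593)
k = 44.7728 uN/um


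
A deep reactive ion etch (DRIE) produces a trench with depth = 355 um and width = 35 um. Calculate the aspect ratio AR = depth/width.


Step 1: AR = depth / width
Step 2: AR = 355 / 35
AR = 10.1


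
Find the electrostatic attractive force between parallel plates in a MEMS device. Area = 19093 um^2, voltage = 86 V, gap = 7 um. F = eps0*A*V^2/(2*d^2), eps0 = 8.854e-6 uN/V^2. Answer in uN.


Step 1: Identify parameters.
eps0 = 8.854e-6 uN/V^2, A = 19093 um^2, V = 86 V, d = 7 um
Step 2: Compute V^2 = 86^2 = 7396
Step 3: Compute d^2 = 7^2 = 49
Step 4: F = 0.5 * 8.854e-6 * 19093 * 7396 / 49
F = 12.758 uN


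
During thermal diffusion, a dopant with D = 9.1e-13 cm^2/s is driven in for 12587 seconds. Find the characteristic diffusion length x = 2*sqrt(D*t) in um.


Step 1: Compute D*t = 9.1e-13 * 12587 = 1.145417e-08 cm^2
Step 2: sqrt(D*t) = 1.0702e-04 cm
Step 3: x = 2 * 1.0702e-04 cm = 2.1404e-04 cm
Step 4: Convert to um (1 cm = 1e4 um): x = 2.14 um


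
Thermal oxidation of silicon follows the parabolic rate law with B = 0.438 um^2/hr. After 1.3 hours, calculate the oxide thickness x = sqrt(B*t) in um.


Step 1: Compute B*t = 0.438 * 1.3 = 0.5694
Step 2: x = sqrt(0.5694)
x = 0.755 um


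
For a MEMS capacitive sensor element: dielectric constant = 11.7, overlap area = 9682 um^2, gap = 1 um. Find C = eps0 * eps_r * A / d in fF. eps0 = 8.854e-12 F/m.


Step 1: Convert area to m^2: A = 9682e-12 m^2
Step 2: Convert gap to m: d = 1e-6 m
Step 3: C = eps0 * eps_r * A / d
C = 8.854e-12 * 11.7 * 9682e-12 / 1e-6
Step 4: Convert to fF (multiply by 1e15).
C = 1002.98 fF


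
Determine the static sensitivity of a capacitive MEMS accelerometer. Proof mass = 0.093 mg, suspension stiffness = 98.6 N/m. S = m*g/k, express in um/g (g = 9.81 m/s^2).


Step 1: Convert mass: m = 0.093 mg = 9.30e-08 kg
Step 2: S = m * g / k = 9.30e-08 * 9.81 / 98.6
Step 3: S = 9.25e-09 m/g
Step 4: Convert to um/g: S = 0.009 um/g


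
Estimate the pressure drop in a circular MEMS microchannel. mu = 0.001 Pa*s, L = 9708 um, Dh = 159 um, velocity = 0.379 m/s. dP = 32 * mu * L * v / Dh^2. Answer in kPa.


Step 1: Convert to SI: L = 9708e-6 m, Dh = 159e-6 m
Step 2: dP = 32 * 0.001 * 9708e-6 * 0.379 / (159e-6)^2
Step 3: dP = 4657.20 Pa
Step 4: Convert to kPa: dP = 4.66 kPa


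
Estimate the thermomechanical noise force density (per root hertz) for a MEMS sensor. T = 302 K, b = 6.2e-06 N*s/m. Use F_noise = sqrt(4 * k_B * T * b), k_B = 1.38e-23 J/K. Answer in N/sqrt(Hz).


Step 1: Compute 4 * k_B * T * b
= 4 * 1.38e-23 * 302 * 6.2e-06
= 1.0336e-25 N^2/Hz
Step 2: F_noise = sqrt(1.0336e-25)
F_noise = 3.21e-13 N/sqrt(Hz)


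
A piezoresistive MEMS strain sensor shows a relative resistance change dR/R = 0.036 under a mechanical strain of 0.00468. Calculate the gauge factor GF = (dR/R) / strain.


Step 1: Identify values.
dR/R = 0.036, strain = 0.00468
Step 2: GF = (dR/R) / strain = 0.036 / 0.00468
GF = 7.7


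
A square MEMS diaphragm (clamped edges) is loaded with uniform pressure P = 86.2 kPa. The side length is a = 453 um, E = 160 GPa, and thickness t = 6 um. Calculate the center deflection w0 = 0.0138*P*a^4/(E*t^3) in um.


Step 1: Convert pressure to compatible units (E is in GPa, so P in GPa).
P = 86.2 kPa = 86.2e-6 GPa
Step 2: Compute numerator: 0.0138 * P * a^4.
a^4 = 453^4 = 42110733681
numerator = 0.0138 * 86.2e-6 * 42110733681 = 5.009324e+04
Step 3: Compute denominator: E * t^3 = 160 * 6^3 = 34560
Step 4: w0 = numerator / denominator = 5.009324e+04 / 34560 = 1.4495 um


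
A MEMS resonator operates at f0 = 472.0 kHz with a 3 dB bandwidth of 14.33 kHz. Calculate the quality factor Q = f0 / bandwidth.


Step 1: Q = f0 / bandwidth
Step 2: Q = 472.0 / 14.33
Q = 32.9


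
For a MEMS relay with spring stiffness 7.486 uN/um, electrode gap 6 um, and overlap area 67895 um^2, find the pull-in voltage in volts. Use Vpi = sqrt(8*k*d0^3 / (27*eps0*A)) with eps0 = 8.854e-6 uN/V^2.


Step 1: Compute numerator: 8 * k * d0^3 = 8 * 7.486 * 6^3 = 12935.808
Step 2: Compute denominator: 27 * eps0 * A = 27 * 8.854e-6 * 67895 = 16.230843
Step 3: Vpi = sqrt(12935.808 / 16.230843)
Vpi = 28.23 V


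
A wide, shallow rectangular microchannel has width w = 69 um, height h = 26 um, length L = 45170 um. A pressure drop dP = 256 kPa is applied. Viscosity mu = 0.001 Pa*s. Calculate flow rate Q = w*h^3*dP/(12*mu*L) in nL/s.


Step 1: Convert all dimensions to SI (meters).
w = 69e-6 m, h = 26e-6 m, L = 45170e-6 m, dP = 256e3 Pa
Step 2: Q = w * h^3 * dP / (12 * mu * L)
Q = 69e-6 * (26e-6)^3 * 256e3 / (12 * 0.001 * 45170e-6) = 5.727667e-10 m^3/s
Step 3: Convert Q from m^3/s to nL/s (1 m^3 = 1e12 nL, so multiply by 1e12).
Q = 572.767 nL/s


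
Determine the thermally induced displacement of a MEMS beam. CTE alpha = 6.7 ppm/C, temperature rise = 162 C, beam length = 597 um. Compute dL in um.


Step 1: Convert CTE: alpha = 6.7 ppm/C = 6.7e-6 /C
Step 2: dL = 6.7e-6 * 162 * 597
dL = 0.648 um


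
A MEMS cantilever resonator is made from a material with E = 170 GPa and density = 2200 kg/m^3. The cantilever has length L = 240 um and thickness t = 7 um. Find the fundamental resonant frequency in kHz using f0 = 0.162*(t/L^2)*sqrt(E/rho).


Step 1: Convert units to SI.
t_SI = 7e-6 m, L_SI = 240e-6 m
Step 2: Calculate sqrt(E/rho).
sqrt(170e9 / 2200) = 8790.49 m/s
Step 3: Compute f0.
f0 = 0.162 * 7e-6 / (240e-6)^2 * 8790.49 = 173062.8 Hz = 173.06 kHz


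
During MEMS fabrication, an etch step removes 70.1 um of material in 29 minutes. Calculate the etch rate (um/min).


Step 1: Etch rate = depth / time
Step 2: rate = 70.1 / 29
rate = 2.417 um/min


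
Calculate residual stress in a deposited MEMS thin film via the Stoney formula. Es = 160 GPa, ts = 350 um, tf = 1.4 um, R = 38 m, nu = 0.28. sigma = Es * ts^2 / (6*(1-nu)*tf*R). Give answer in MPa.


Step 1: Compute numerator: Es * ts^2 = 160 * 350^2 = 19600000 (GPa*um^2)
Step 2: Compute denominator (R in um): 6*(1-nu)*tf*R = 6*0.72*1.4*38e6 = 229824000.0 (um^2)
Step 3: sigma (GPa) = 19600000 / 229824000.0 = 8.5283e-02 GPa
Step 4: Convert to MPa (x1000): sigma = 85.3 MPa


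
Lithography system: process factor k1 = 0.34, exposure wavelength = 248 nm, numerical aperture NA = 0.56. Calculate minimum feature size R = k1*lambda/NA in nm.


Step 1: Identify values: k1 = 0.34, lambda = 248 nm, NA = 0.56
Step 2: R = k1 * lambda / NA
R = 0.34 * 248 / 0.56
R = 150.6 nm


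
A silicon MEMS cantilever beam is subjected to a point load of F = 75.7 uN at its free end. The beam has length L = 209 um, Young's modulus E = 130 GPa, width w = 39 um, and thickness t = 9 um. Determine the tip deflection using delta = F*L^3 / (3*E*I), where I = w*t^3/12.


Step 1: Calculate the second moment of area.
I = w * t^3 / 12 = 39 * 9^3 / 12 = 2369.25 um^4
Step 2: Convert E to consistent units (1 GPa = 1000 uN/um^2).
E = 130 GPa = 130000 uN/um^2
Step 3: Calculate tip deflection.
delta = F * L^3 / (3 * E * I)
delta = 75.7 * 209^3 / (3 * 130000 * 2369.25)
delta = 0.7479 um


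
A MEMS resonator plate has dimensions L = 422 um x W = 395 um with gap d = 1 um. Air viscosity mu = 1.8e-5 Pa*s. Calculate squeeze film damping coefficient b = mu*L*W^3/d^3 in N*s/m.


Step 1: Convert to SI.
L = 422e-6 m, W = 395e-6 m, d = 1e-6 m
Step 2: W^3 = (395e-6)^3 = 6.16e-11 m^3
Step 3: d^3 = (1e-6)^3 = 1.00e-18 m^3
Step 4: b = 1.8e-5 * 422e-6 * 6.16e-11 / 1.00e-18
b = 4.68e-01 N*s/m


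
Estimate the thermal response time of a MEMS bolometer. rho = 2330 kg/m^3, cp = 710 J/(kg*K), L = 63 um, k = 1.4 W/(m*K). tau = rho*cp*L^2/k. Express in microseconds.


Step 1: Convert L to m: L = 63e-6 m
Step 2: L^2 = (63e-6)^2 = 3.969e-09 m^2
Step 3: tau = 2330 * 710 * 3.969e-09 / 1.4 = 4.6899405e-03 s
Step 4: Convert to microseconds (multiply by 1e6).
tau = 4689.941 us


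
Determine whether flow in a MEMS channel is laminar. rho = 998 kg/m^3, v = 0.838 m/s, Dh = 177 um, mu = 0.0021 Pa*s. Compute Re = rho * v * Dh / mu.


Step 1: Convert Dh to meters: Dh = 177e-6 m
Step 2: Re = rho * v * Dh / mu
Re = 998 * 0.838 * 177e-6 / 0.0021
Re = 70.49
Since Re = 70.49 is below ~2300, the flow is laminar.


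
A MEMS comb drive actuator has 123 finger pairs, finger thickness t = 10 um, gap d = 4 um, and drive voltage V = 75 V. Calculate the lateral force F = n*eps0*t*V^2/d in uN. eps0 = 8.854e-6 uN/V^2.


Step 1: Parameters: n=123, eps0=8.854e-6 uN/V^2, t=10 um, V=75 V, d=4 um
Step 2: V^2 = 5625
Step 3: F = 123 * 8.854e-6 * 10 * 5625 / 4
F = 15.315 uN


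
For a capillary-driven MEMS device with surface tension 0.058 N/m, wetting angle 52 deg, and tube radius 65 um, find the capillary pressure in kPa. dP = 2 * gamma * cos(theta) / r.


Step 1: cos(52 deg) = 0.6157
Step 2: Convert r to m: r = 65e-6 m
Step 3: dP = 2 * 0.058 * 0.6157 / 65e-6 = 1098.8 Pa
Step 4: Convert Pa to kPa (divide by 1000).
dP = 1.1 kPa


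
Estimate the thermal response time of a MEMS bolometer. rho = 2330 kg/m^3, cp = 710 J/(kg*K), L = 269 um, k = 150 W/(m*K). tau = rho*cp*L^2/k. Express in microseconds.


Step 1: Convert L to m: L = 269e-6 m
Step 2: L^2 = (269e-6)^2 = 7.2361e-08 m^2
Step 3: tau = 2330 * 710 * 7.2361e-08 / 150 = 7.9804535e-04 s
Step 4: Convert to microseconds (multiply by 1e6).
tau = 798.045 us


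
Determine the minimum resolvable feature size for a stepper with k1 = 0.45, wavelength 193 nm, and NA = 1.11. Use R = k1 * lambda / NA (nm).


Step 1: Identify values: k1 = 0.45, lambda = 193 nm, NA = 1.11
Step 2: R = k1 * lambda / NA
R = 0.45 * 193 / 1.11
R = 78.2 nm


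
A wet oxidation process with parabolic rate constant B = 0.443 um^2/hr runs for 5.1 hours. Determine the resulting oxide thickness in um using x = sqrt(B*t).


Step 1: Compute B*t = 0.443 * 5.1 = 2.2593
Step 2: x = sqrt(2.2593)
x = 1.503 um


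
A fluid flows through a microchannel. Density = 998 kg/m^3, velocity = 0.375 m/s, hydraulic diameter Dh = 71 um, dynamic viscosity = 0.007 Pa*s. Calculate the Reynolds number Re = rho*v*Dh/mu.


Step 1: Convert Dh to meters: Dh = 71e-6 m
Step 2: Re = rho * v * Dh / mu
Re = 998 * 0.375 * 71e-6 / 0.007
Re = 3.796


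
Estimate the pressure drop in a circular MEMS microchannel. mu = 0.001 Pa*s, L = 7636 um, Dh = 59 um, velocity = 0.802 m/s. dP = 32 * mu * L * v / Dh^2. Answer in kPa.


Step 1: Convert to SI: L = 7636e-6 m, Dh = 59e-6 m
Step 2: dP = 32 * 0.001 * 7636e-6 * 0.802 / (59e-6)^2
Step 3: dP = 56297.13 Pa
Step 4: Convert to kPa: dP = 56.3 kPa


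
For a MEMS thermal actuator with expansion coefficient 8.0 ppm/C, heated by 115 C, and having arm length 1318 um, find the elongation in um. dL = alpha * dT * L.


Step 1: Convert CTE: alpha = 8.0 ppm/C = 8.0e-6 /C
Step 2: dL = 8.0e-6 * 115 * 1318
dL = 1.2126 um


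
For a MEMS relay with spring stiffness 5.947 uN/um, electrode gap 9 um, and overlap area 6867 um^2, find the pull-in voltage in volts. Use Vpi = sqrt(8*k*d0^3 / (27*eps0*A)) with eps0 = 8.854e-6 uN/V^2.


Step 1: Compute numerator: 8 * k * d0^3 = 8 * 5.947 * 9^3 = 34682.904
Step 2: Compute denominator: 27 * eps0 * A = 27 * 8.854e-6 * 6867 = 1.641611
Step 3: Vpi = sqrt(34682.904 / 1.641611)
Vpi = 145.35 V


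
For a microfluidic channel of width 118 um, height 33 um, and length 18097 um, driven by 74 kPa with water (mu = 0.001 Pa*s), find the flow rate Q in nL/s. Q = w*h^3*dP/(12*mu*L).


Step 1: Convert all dimensions to SI (meters).
w = 118e-6 m, h = 33e-6 m, L = 18097e-6 m, dP = 74e3 Pa
Step 2: Q = w * h^3 * dP / (12 * mu * L)
Q = 118e-6 * (33e-6)^3 * 74e3 / (12 * 0.001 * 18097e-6) = 1.445e-09 m^3/s
Step 3: Convert Q from m^3/s to nL/s (1 m^3 = 1e12 nL, so multiply by 1e12).
Q = 1445.0 nL/s


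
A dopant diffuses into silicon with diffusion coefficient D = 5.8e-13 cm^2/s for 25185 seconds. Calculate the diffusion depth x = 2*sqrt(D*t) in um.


Step 1: Compute D*t = 5.8e-13 * 25185 = 1.46073e-08 cm^2
Step 2: sqrt(D*t) = 1.20861e-04 cm
Step 3: x = 2 * 1.20861e-04 cm = 2.41722e-04 cm
Step 4: Convert to um (1 cm = 1e4 um): x = 2.417 um


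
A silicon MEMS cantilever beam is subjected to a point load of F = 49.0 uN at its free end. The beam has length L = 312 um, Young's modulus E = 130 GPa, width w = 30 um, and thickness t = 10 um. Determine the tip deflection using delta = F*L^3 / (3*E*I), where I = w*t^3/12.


Step 1: Calculate the second moment of area.
I = w * t^3 / 12 = 30 * 10^3 / 12 = 2500.0 um^4
Step 2: Convert E to consistent units (1 GPa = 1000 uN/um^2).
E = 130 GPa = 130000 uN/um^2
Step 3: Calculate tip deflection.
delta = F * L^3 / (3 * E * I)
delta = 49.0 * 312^3 / (3 * 130000 * 2500.0)
delta = 1.5264 um


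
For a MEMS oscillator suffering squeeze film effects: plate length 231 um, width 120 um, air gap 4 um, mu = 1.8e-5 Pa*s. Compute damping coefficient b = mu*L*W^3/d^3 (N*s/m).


Step 1: Convert to SI.
L = 231e-6 m, W = 120e-6 m, d = 4e-6 m
Step 2: W^3 = (120e-6)^3 = 1.73e-12 m^3
Step 3: d^3 = (4e-6)^3 = 6.40e-17 m^3
Step 4: b = 1.8e-5 * 231e-6 * 1.73e-12 / 6.40e-17
b = 1.12e-04 N*s/m


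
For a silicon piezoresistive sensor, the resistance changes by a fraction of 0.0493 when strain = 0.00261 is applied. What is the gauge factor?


Step 1: Identify values.
dR/R = 0.0493, strain = 0.00261
Step 2: GF = (dR/R) / strain = 0.0493 / 0.00261
GF = 18.9


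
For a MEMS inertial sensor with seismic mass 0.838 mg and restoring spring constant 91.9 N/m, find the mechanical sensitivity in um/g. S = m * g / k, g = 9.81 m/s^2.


Step 1: Convert mass: m = 0.838 mg = 8.38e-07 kg
Step 2: S = m * g / k = 8.38e-07 * 9.81 / 91.9
Step 3: S = 8.95e-08 m/g
Step 4: Convert to um/g: S = 0.089 um/g


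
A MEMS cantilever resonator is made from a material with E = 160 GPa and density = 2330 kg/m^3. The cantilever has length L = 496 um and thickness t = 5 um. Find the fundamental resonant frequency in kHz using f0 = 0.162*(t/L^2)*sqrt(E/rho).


Step 1: Convert units to SI.
t_SI = 5e-6 m, L_SI = 496e-6 m
Step 2: Calculate sqrt(E/rho).
sqrt(160e9 / 2330) = 8286.71 m/s
Step 3: Compute f0.
f0 = 0.162 * 5e-6 / (496e-6)^2 * 8286.71 = 27283.7 Hz = 27.28 kHz


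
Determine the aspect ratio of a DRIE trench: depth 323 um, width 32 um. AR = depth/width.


Step 1: AR = depth / width
Step 2: AR = 323 / 32
AR = 10.1


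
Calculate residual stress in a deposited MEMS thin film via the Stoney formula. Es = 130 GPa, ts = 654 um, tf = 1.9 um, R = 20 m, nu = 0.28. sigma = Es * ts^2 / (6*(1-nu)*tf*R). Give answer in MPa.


Step 1: Compute numerator: Es * ts^2 = 130 * 654^2 = 55603080 (GPa*um^2)
Step 2: Compute denominator (R in um): 6*(1-nu)*tf*R = 6*0.72*1.9*20e6 = 164160000.0 (um^2)
Step 3: sigma (GPa) = 55603080 / 164160000.0 = 3.38713e-01 GPa
Step 4: Convert to MPa (x1000): sigma = 338.7 MPa


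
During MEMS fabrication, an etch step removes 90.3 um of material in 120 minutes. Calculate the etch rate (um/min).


Step 1: Etch rate = depth / time
Step 2: rate = 90.3 / 120
rate = 0.753 um/min


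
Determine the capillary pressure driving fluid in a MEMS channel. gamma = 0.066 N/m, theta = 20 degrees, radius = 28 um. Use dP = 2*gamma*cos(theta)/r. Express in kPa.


Step 1: cos(20 deg) = 0.9397
Step 2: Convert r to m: r = 28e-6 m
Step 3: dP = 2 * 0.066 * 0.9397 / 28e-6 = 4430.0 Pa
Step 4: Convert Pa to kPa (divide by 1000).
dP = 4.43 kPa


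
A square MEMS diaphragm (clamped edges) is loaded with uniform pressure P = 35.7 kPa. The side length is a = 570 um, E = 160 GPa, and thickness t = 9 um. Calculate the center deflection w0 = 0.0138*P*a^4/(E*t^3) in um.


Step 1: Convert pressure to compatible units (E is in GPa, so P in GPa).
P = 35.7 kPa = 35.7e-6 GPa
Step 2: Compute numerator: 0.0138 * P * a^4.
a^4 = 570^4 = 105560010000
numerator = 0.0138 * 35.7e-6 * 105560010000 = 5.20052e+04
Step 3: Compute denominator: E * t^3 = 160 * 9^3 = 116640
Step 4: w0 = numerator / denominator = 5.20052e+04 / 116640 = 0.4459 um


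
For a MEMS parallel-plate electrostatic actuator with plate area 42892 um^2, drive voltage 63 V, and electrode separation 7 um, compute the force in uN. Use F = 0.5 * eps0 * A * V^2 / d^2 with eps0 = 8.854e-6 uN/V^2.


Step 1: Identify parameters.
eps0 = 8.854e-6 uN/V^2, A = 42892 um^2, V = 63 V, d = 7 um
Step 2: Compute V^2 = 63^2 = 3969
Step 3: Compute d^2 = 7^2 = 49
Step 4: F = 0.5 * 8.854e-6 * 42892 * 3969 / 49
F = 15.381 uN


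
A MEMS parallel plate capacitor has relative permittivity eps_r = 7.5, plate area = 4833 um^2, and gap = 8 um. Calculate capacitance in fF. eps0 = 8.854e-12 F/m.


Step 1: Convert area to m^2: A = 4833e-12 m^2
Step 2: Convert gap to m: d = 8e-6 m
Step 3: C = eps0 * eps_r * A / d
C = 8.854e-12 * 7.5 * 4833e-12 / 8e-6
Step 4: Convert to fF (multiply by 1e15).
C = 40.12 fF


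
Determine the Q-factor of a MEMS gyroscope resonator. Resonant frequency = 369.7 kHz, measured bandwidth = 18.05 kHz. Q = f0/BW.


Step 1: Q = f0 / bandwidth
Step 2: Q = 369.7 / 18.05
Q = 20.5


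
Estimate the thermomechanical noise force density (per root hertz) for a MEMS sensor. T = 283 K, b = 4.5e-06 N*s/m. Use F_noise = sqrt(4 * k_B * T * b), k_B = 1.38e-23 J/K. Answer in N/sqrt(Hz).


Step 1: Compute 4 * k_B * T * b
= 4 * 1.38e-23 * 283 * 4.5e-06
= 7.0297e-26 N^2/Hz
Step 2: F_noise = sqrt(7.0297e-26)
F_noise = 2.65e-13 N/sqrt(Hz)


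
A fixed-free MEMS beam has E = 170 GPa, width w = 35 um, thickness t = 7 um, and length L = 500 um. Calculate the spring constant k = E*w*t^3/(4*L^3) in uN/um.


Step 1: Convert E to consistent units (1 GPa = 1000 uN/um^2).
E = 170 GPa = 170000 uN/um^2
Step 2: Compute t^3 = 7^3 = 343
Step 3: Compute L^3 = 500^3 = 125000000
Step 4: k = 170000 * 35 * 343 / (4 * 125000000)
k = 4.0817 uN/um


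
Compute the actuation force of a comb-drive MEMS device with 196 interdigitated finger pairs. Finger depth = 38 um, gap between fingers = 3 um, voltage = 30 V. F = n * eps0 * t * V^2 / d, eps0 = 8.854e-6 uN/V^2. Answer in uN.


Step 1: Parameters: n=196, eps0=8.854e-6 uN/V^2, t=38 um, V=30 V, d=3 um
Step 2: V^2 = 900
Step 3: F = 196 * 8.854e-6 * 38 * 900 / 3
F = 19.783 uN


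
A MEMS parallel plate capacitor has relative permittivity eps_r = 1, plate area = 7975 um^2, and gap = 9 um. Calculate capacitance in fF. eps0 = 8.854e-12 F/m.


Step 1: Convert area to m^2: A = 7975e-12 m^2
Step 2: Convert gap to m: d = 9e-6 m
Step 3: C = eps0 * eps_r * A / d
C = 8.854e-12 * 1 * 7975e-12 / 9e-6
Step 4: Convert to fF (multiply by 1e15).
C = 7.85 fF


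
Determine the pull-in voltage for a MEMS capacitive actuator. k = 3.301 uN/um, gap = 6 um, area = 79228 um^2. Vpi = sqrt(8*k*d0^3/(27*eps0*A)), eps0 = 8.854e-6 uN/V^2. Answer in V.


Step 1: Compute numerator: 8 * k * d0^3 = 8 * 3.301 * 6^3 = 5704.128
Step 2: Compute denominator: 27 * eps0 * A = 27 * 8.854e-6 * 79228 = 18.940087
Step 3: Vpi = sqrt(5704.128 / 18.940087)
Vpi = 17.35 V


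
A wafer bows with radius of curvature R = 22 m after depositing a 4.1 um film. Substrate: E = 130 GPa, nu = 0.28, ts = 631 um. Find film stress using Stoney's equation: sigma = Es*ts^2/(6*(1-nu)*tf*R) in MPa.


Step 1: Compute numerator: Es * ts^2 = 130 * 631^2 = 51760930 (GPa*um^2)
Step 2: Compute denominator (R in um): 6*(1-nu)*tf*R = 6*0.72*4.1*22e6 = 389664000.0 (um^2)
Step 3: sigma (GPa) = 51760930 / 389664000.0 = 1.32835e-01 GPa
Step 4: Convert to MPa (x1000): sigma = 132.8 MPa


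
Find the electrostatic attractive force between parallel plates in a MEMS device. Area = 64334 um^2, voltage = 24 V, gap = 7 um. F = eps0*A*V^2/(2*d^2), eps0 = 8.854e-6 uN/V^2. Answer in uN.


Step 1: Identify parameters.
eps0 = 8.854e-6 uN/V^2, A = 64334 um^2, V = 24 V, d = 7 um
Step 2: Compute V^2 = 24^2 = 576
Step 3: Compute d^2 = 7^2 = 49
Step 4: F = 0.5 * 8.854e-6 * 64334 * 576 / 49
F = 3.348 uN


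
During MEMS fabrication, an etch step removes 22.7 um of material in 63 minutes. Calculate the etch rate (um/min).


Step 1: Etch rate = depth / time
Step 2: rate = 22.7 / 63
rate = 0.36 um/min


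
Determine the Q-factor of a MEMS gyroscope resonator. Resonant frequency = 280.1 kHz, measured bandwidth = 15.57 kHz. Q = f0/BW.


Step 1: Q = f0 / bandwidth
Step 2: Q = 280.1 / 15.57
Q = 18.0


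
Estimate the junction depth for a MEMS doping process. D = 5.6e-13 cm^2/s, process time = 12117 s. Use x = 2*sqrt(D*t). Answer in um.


Step 1: Compute D*t = 5.6e-13 * 12117 = 6.78552e-09 cm^2
Step 2: sqrt(D*t) = 8.23743e-05 cm
Step 3: x = 2 * 8.23743e-05 cm = 1.647486e-04 cm
Step 4: Convert to um (1 cm = 1e4 um): x = 1.647 um


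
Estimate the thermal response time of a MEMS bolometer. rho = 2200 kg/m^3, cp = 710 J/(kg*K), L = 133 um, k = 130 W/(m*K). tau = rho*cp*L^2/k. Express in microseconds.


Step 1: Convert L to m: L = 133e-6 m
Step 2: L^2 = (133e-6)^2 = 1.7689e-08 m^2
Step 3: tau = 2200 * 710 * 1.7689e-08 / 130 = 2.125401e-04 s
Step 4: Convert to microseconds (multiply by 1e6).
tau = 212.54 us


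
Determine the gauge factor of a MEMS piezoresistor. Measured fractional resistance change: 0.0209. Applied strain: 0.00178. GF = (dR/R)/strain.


Step 1: Identify values.
dR/R = 0.0209, strain = 0.00178
Step 2: GF = (dR/R) / strain = 0.0209 / 0.00178
GF = 11.7


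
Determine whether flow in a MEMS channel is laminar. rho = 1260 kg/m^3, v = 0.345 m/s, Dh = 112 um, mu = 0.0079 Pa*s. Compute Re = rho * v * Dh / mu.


Step 1: Convert Dh to meters: Dh = 112e-6 m
Step 2: Re = rho * v * Dh / mu
Re = 1260 * 0.345 * 112e-6 / 0.0079
Re = 6.163
Since Re = 6.163 is below ~2300, the flow is laminar.


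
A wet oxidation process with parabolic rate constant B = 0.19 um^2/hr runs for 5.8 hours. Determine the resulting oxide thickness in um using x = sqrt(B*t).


Step 1: Compute B*t = 0.19 * 5.8 = 1.102
Step 2: x = sqrt(1.102)
x = 1.05 um


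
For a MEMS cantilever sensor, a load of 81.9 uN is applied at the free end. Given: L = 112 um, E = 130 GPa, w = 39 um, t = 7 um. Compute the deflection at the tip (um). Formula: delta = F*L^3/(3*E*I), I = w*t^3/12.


Step 1: Calculate the second moment of area.
I = w * t^3 / 12 = 39 * 7^3 / 12 = 1114.75 um^4
Step 2: Convert E to consistent units (1 GPa = 1000 uN/um^2).
E = 130 GPa = 130000 uN/um^2
Step 3: Calculate tip deflection.
delta = F * L^3 / (3 * E * I)
delta = 81.9 * 112^3 / (3 * 130000 * 1114.75)
delta = 0.2647 um


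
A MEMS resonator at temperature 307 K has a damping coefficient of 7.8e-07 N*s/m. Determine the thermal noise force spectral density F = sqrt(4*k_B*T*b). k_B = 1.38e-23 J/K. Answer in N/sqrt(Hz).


Step 1: Compute 4 * k_B * T * b
= 4 * 1.38e-23 * 307 * 7.8e-07
= 1.3218e-26 N^2/Hz
Step 2: F_noise = sqrt(1.3218e-26)
F_noise = 1.15e-13 N/sqrt(Hz)


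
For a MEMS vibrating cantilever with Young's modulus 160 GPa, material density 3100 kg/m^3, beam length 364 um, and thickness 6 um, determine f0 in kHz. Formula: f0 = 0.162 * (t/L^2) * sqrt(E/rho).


Step 1: Convert units to SI.
t_SI = 6e-6 m, L_SI = 364e-6 m
Step 2: Calculate sqrt(E/rho).
sqrt(160e9 / 3100) = 7184.21 m/s
Step 3: Compute f0.
f0 = 0.162 * 6e-6 / (364e-6)^2 * 7184.21 = 52703.9 Hz = 52.7 kHz


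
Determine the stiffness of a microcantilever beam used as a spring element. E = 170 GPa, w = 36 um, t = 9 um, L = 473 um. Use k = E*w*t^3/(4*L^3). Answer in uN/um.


Step 1: Convert E to consistent units (1 GPa = 1000 uN/um^2).
E = 170 GPa = 170000 uN/um^2
Step 2: Compute t^3 = 9^3 = 729
Step 3: Compute L^3 = 473^3 = 105823817
Step 4: k = 170000 * 36 * 729 / (4 * 105823817)
k = 10.5399 uN/um


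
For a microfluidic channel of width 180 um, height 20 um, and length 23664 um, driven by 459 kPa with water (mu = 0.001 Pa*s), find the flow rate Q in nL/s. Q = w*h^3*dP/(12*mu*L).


Step 1: Convert all dimensions to SI (meters).
w = 180e-6 m, h = 20e-6 m, L = 23664e-6 m, dP = 459e3 Pa
Step 2: Q = w * h^3 * dP / (12 * mu * L)
Q = 180e-6 * (20e-6)^3 * 459e3 / (12 * 0.001 * 23664e-6) = 2.32758621e-09 m^3/s
Step 3: Convert Q from m^3/s to nL/s (1 m^3 = 1e12 nL, so multiply by 1e12).
Q = 2327.586 nL/s


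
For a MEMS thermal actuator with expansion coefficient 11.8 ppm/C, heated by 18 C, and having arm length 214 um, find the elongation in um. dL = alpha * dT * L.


Step 1: Convert CTE: alpha = 11.8 ppm/C = 11.8e-6 /C
Step 2: dL = 11.8e-6 * 18 * 214
dL = 0.0455 um


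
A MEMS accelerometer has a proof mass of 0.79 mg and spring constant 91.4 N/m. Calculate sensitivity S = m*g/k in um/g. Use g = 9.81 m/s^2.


Step 1: Convert mass: m = 0.79 mg = 7.90e-07 kg
Step 2: S = m * g / k = 7.90e-07 * 9.81 / 91.4
Step 3: S = 8.48e-08 m/g
Step 4: Convert to um/g: S = 0.085 um/g


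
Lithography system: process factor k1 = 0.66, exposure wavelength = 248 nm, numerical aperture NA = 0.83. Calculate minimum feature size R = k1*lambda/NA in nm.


Step 1: Identify values: k1 = 0.66, lambda = 248 nm, NA = 0.83
Step 2: R = k1 * lambda / NA
R = 0.66 * 248 / 0.83
R = 197.2 nm


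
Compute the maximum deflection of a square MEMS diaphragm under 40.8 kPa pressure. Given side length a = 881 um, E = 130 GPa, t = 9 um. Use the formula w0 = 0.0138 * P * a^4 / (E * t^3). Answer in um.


Step 1: Convert pressure to compatible units (E is in GPa, so P in GPa).
P = 40.8 kPa = 40.8e-6 GPa
Step 2: Compute numerator: 0.0138 * P * a^4.
a^4 = 881^4 = 602425897921
numerator = 0.0138 * 40.8e-6 * 602425897921 = 3.391899e+05
Step 3: Compute denominator: E * t^3 = 130 * 9^3 = 94770
Step 4: w0 = numerator / denominator = 3.391899e+05 / 94770 = 3.5791 um


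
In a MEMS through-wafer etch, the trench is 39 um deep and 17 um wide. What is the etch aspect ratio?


Step 1: AR = depth / width
Step 2: AR = 39 / 17
AR = 2.3


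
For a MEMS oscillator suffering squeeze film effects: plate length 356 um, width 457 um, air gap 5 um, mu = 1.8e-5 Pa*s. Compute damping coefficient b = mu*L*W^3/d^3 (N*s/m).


Step 1: Convert to SI.
L = 356e-6 m, W = 457e-6 m, d = 5e-6 m
Step 2: W^3 = (457e-6)^3 = 9.54e-11 m^3
Step 3: d^3 = (5e-6)^3 = 1.25e-16 m^3
Step 4: b = 1.8e-5 * 356e-6 * 9.54e-11 / 1.25e-16
b = 4.89e-03 N*s/m


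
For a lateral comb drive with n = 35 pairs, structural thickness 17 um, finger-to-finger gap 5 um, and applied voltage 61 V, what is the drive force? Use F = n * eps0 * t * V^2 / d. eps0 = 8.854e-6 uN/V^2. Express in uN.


Step 1: Parameters: n=35, eps0=8.854e-6 uN/V^2, t=17 um, V=61 V, d=5 um
Step 2: V^2 = 3721
Step 3: F = 35 * 8.854e-6 * 17 * 3721 / 5
F = 3.921 uN


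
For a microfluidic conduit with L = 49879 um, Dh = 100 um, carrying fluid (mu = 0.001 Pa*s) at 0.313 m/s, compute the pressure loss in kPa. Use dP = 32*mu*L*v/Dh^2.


Step 1: Convert to SI: L = 49879e-6 m, Dh = 100e-6 m
Step 2: dP = 32 * 0.001 * 49879e-6 * 0.313 / (100e-6)^2
Step 3: dP = 49958.81 Pa
Step 4: Convert to kPa: dP = 49.96 kPa


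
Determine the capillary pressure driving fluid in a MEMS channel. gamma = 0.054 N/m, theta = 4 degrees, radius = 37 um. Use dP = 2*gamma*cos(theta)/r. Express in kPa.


Step 1: cos(4 deg) = 0.9976
Step 2: Convert r to m: r = 37e-6 m
Step 3: dP = 2 * 0.054 * 0.9976 / 37e-6 = 2911.9 Pa
Step 4: Convert Pa to kPa (divide by 1000).
dP = 2.91 kPa


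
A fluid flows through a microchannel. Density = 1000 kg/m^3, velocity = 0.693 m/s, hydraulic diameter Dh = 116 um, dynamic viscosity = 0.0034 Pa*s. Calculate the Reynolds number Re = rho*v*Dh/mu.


Step 1: Convert Dh to meters: Dh = 116e-6 m
Step 2: Re = rho * v * Dh / mu
Re = 1000 * 0.693 * 116e-6 / 0.0034
Re = 23.644


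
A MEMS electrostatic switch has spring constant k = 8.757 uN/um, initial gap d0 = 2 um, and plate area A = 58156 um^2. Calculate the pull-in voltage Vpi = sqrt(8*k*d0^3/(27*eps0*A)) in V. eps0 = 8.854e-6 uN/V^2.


Step 1: Compute numerator: 8 * k * d0^3 = 8 * 8.757 * 2^3 = 560.448
Step 2: Compute denominator: 27 * eps0 * A = 27 * 8.854e-6 * 58156 = 13.902657
Step 3: Vpi = sqrt(560.448 / 13.902657)
Vpi = 6.35 V


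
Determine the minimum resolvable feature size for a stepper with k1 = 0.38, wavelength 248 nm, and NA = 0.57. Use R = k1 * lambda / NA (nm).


Step 1: Identify values: k1 = 0.38, lambda = 248 nm, NA = 0.57
Step 2: R = k1 * lambda / NA
R = 0.38 * 248 / 0.57
R = 165.3 nm


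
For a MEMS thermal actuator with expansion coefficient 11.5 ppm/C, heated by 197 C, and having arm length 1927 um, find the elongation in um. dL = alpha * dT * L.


Step 1: Convert CTE: alpha = 11.5 ppm/C = 11.5e-6 /C
Step 2: dL = 11.5e-6 * 197 * 1927
dL = 4.3656 um


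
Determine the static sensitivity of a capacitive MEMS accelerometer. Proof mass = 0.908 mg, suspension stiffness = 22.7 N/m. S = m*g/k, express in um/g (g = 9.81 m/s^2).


Step 1: Convert mass: m = 0.908 mg = 9.08e-07 kg
Step 2: S = m * g / k = 9.08e-07 * 9.81 / 22.7
Step 3: S = 3.92e-07 m/g
Step 4: Convert to um/g: S = 0.392 um/g


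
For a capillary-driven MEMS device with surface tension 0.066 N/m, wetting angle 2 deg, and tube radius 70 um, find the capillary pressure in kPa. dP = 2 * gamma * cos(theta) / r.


Step 1: cos(2 deg) = 0.9994
Step 2: Convert r to m: r = 70e-6 m
Step 3: dP = 2 * 0.066 * 0.9994 / 70e-6 = 1884.6 Pa
Step 4: Convert Pa to kPa (divide by 1000).
dP = 1.88 kPa


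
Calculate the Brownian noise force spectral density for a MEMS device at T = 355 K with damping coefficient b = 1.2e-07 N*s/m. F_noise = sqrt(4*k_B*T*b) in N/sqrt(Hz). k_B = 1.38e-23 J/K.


Step 1: Compute 4 * k_B * T * b
= 4 * 1.38e-23 * 355 * 1.2e-07
= 2.3515e-27 N^2/Hz
Step 2: F_noise = sqrt(2.3515e-27)
F_noise = 4.85e-14 N/sqrt(Hz)


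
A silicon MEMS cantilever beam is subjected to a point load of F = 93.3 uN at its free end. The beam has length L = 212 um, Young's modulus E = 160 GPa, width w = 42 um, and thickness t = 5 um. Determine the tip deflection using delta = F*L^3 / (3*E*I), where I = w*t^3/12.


Step 1: Calculate the second moment of area.
I = w * t^3 / 12 = 42 * 5^3 / 12 = 437.5 um^4
Step 2: Convert E to consistent units (1 GPa = 1000 uN/um^2).
E = 160 GPa = 160000 uN/um^2
Step 3: Calculate tip deflection.
delta = F * L^3 / (3 * E * I)
delta = 93.3 * 212^3 / (3 * 160000 * 437.5)
delta = 4.2332 um


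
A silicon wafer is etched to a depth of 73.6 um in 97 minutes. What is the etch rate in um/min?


Step 1: Etch rate = depth / time
Step 2: rate = 73.6 / 97
rate = 0.759 um/min


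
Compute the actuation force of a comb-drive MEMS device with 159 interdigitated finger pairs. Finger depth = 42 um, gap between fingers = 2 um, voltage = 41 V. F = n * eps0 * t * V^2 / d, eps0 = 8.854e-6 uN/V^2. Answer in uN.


Step 1: Parameters: n=159, eps0=8.854e-6 uN/V^2, t=42 um, V=41 V, d=2 um
Step 2: V^2 = 1681
Step 3: F = 159 * 8.854e-6 * 42 * 1681 / 2
F = 49.696 uN


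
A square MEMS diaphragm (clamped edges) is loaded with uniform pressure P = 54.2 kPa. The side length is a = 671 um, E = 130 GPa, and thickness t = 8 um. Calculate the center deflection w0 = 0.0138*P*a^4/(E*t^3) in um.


Step 1: Convert pressure to compatible units (E is in GPa, so P in GPa).
P = 54.2 kPa = 54.2e-6 GPa
Step 2: Compute numerator: 0.0138 * P * a^4.
a^4 = 671^4 = 202716958081
numerator = 0.0138 * 54.2e-6 * 202716958081 = 1.51624e+05
Step 3: Compute denominator: E * t^3 = 130 * 8^3 = 66560
Step 4: w0 = numerator / denominator = 1.51624e+05 / 66560 = 2.278 um


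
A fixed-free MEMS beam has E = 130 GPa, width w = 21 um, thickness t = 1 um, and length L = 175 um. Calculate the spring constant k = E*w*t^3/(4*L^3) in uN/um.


Step 1: Convert E to consistent units (1 GPa = 1000 uN/um^2).
E = 130 GPa = 130000 uN/um^2
Step 2: Compute t^3 = 1^3 = 1
Step 3: Compute L^3 = 175^3 = 5359375
Step 4: k = 130000 * 21 * 1 / (4 * 5359375)
k = 0.1273 uN/um


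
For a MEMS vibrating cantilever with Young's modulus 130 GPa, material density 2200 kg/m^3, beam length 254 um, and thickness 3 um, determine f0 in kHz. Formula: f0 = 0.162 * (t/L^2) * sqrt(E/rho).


Step 1: Convert units to SI.
t_SI = 3e-6 m, L_SI = 254e-6 m
Step 2: Calculate sqrt(E/rho).
sqrt(130e9 / 2200) = 7687.06 m/s
Step 3: Compute f0.
f0 = 0.162 * 3e-6 / (254e-6)^2 * 7687.06 = 57906.7 Hz = 57.91 kHz


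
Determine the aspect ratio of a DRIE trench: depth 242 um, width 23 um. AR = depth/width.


Step 1: AR = depth / width
Step 2: AR = 242 / 23
AR = 10.5


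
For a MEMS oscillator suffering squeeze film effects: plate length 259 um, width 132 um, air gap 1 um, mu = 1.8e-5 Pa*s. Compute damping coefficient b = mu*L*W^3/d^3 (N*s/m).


Step 1: Convert to SI.
L = 259e-6 m, W = 132e-6 m, d = 1e-6 m
Step 2: W^3 = (132e-6)^3 = 2.30e-12 m^3
Step 3: d^3 = (1e-6)^3 = 1.00e-18 m^3
Step 4: b = 1.8e-5 * 259e-6 * 2.30e-12 / 1.00e-18
b = 1.07e-02 N*s/m


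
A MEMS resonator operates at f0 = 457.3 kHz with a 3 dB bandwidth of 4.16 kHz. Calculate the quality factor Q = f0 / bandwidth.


Step 1: Q = f0 / bandwidth
Step 2: Q = 457.3 / 4.16
Q = 109.9


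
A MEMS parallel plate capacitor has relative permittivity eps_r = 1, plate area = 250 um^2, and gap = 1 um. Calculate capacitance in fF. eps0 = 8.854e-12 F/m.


Step 1: Convert area to m^2: A = 250e-12 m^2
Step 2: Convert gap to m: d = 1e-6 m
Step 3: C = eps0 * eps_r * A / d
C = 8.854e-12 * 1 * 250e-12 / 1e-6
Step 4: Convert to fF (multiply by 1e15).
C = 2.21 fF


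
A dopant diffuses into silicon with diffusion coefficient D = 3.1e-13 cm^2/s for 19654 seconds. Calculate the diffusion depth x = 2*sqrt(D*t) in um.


Step 1: Compute D*t = 3.1e-13 * 19654 = 6.09274e-09 cm^2
Step 2: sqrt(D*t) = 7.8056e-05 cm
Step 3: x = 2 * 7.8056e-05 cm = 1.56112e-04 cm
Step 4: Convert to um (1 cm = 1e4 um): x = 1.561 um


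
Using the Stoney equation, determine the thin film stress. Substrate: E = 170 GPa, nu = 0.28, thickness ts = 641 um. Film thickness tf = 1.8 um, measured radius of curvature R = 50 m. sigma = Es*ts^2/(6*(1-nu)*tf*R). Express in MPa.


Step 1: Compute numerator: Es * ts^2 = 170 * 641^2 = 69849770 (GPa*um^2)
Step 2: Compute denominator (R in um): 6*(1-nu)*tf*R = 6*0.72*1.8*50e6 = 388800000.0 (um^2)
Step 3: sigma (GPa) = 69849770 / 388800000.0 = 1.79655e-01 GPa
Step 4: Convert to MPa (x1000): sigma = 179.7 MPa


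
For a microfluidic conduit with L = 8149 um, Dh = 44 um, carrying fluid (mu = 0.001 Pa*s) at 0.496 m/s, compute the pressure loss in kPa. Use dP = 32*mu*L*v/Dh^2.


Step 1: Convert to SI: L = 8149e-6 m, Dh = 44e-6 m
Step 2: dP = 32 * 0.001 * 8149e-6 * 0.496 / (44e-6)^2
Step 3: dP = 66808.33 Pa
Step 4: Convert to kPa: dP = 66.81 kPa
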